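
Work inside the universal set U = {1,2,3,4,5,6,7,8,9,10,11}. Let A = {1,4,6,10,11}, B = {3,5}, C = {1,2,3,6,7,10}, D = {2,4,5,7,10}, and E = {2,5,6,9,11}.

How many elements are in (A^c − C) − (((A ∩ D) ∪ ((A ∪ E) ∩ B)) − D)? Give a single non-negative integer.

A^c = {2,3,5,7,8,9}
A^c − C = {5,8,9}
A ∩ D = {4,10}
A ∪ E = {1,2,4,5,6,9,10,11}
(A ∪ E) ∩ B = {5}
(A ∩ D) ∪ ((A ∪ E) ∩ B) = {4,5,10}
((A ∩ D) ∪ ((A ∪ E) ∩ B)) − D = {}
(A^c − C) − (((A ∩ D) ∪ ((A ∪ E) ∩ B)) − D) = {5,8,9}
|(A^c − C) − (((A ∩ D) ∪ ((A ∪ E) ∩ B)) − D)| = 3

3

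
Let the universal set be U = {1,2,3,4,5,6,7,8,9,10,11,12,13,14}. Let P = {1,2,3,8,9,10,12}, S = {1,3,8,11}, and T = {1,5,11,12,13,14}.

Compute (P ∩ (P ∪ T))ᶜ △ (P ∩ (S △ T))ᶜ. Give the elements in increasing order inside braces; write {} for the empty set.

{1,2,9,10}

P ∪ T = {1,2,3,5,8,9,10,11,12,13,14}
P ∩ (P ∪ T) = {1,2,3,8,9,10,12}
(P ∩ (P ∪ T))ᶜ = {4,5,6,7,11,13,14}
S △ T = {3,5,8,12,13,14}
P ∩ (S △ T) = {3,8,12}
(P ∩ (S △ T))ᶜ = {1,2,4,5,6,7,9,10,11,13,14}
(P ∩ (P ∪ T))ᶜ △ (P ∩ (S △ T))ᶜ = {1,2,9,10}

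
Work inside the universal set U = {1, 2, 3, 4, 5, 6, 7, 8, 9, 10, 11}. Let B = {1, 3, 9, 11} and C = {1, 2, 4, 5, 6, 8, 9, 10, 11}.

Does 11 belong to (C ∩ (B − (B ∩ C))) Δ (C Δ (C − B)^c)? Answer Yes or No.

No

11 ∈ B and 11 ∈ C, so 11 ∈ B ∩ C
11 ∈ B and 11 ∈ (B ∩ C), so 11 ∉ B − (B ∩ C)
11 ∈ C and 11 ∉ (B − (B ∩ C)), so 11 ∉ C ∩ (B − (B ∩ C))
11 ∈ C and 11 ∈ B, so 11 ∉ C − B
11 ∈ (C − B)^c since 11 ∉ (C − B)
11 ∈ C and 11 ∈ (C − B)^c, so 11 ∉ C Δ (C − B)^c
11 ∉ (C ∩ (B − (B ∩ C))) and 11 ∉ (C Δ (C − B)^c), so 11 ∉ (C ∩ (B − (B ∩ C))) Δ (C Δ (C − B)^c)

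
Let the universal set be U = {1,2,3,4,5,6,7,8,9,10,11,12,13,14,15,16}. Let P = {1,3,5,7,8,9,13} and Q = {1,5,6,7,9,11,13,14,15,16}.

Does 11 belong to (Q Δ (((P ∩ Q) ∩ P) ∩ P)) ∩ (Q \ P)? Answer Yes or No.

11 ∉ P and 11 ∈ Q, so 11 ∉ P ∩ Q
11 ∉ (P ∩ Q) and 11 ∉ P, so 11 ∉ (P ∩ Q) ∩ P
11 ∉ ((P ∩ Q) ∩ P) and 11 ∉ P, so 11 ∉ ((P ∩ Q) ∩ P) ∩ P
11 ∈ Q and 11 ∉ (((P ∩ Q) ∩ P) ∩ P), so 11 ∈ Q Δ (((P ∩ Q) ∩ P) ∩ P)
11 ∈ Q and 11 ∉ P, so 11 ∈ Q \ P
11 ∈ (Q Δ (((P ∩ Q) ∩ P) ∩ P)) and 11 ∈ (Q \ P), so 11 ∈ (Q Δ (((P ∩ Q) ∩ P) ∩ P)) ∩ (Q \ P)

Yes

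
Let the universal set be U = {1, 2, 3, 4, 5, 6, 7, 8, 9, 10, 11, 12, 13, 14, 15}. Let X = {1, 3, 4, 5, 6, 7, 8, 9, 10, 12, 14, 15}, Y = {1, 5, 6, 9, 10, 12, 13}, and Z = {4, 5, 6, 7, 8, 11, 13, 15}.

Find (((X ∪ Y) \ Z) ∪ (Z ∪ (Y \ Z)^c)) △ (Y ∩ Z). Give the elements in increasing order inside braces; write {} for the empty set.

X ∪ Y = {1, 3, 4, 5, 6, 7, 8, 9, 10, 12, 13, 14, 15}
(X ∪ Y) \ Z = {1, 3, 9, 10, 12, 14}
Y \ Z = {1, 9, 10, 12}
(Y \ Z)^c = {2, 3, 4, 5, 6, 7, 8, 11, 13, 14, 15}
Z ∪ (Y \ Z)^c = {2, 3, 4, 5, 6, 7, 8, 11, 13, 14, 15}
((X ∪ Y) \ Z) ∪ (Z ∪ (Y \ Z)^c) = {1, 2, 3, 4, 5, 6, 7, 8, 9, 10, 11, 12, 13, 14, 15}
Y ∩ Z = {5, 6, 13}
(((X ∪ Y) \ Z) ∪ (Z ∪ (Y \ Z)^c)) △ (Y ∩ Z) = {1, 2, 3, 4, 7, 8, 9, 10, 11, 12, 14, 15}

{1, 2, 3, 4, 7, 8, 9, 10, 11, 12, 14, 15}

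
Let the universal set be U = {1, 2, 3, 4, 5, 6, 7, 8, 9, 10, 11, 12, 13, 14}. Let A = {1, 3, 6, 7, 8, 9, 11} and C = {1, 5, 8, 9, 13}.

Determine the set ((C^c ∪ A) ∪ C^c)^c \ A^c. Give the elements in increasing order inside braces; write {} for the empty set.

C^c = {2, 3, 4, 6, 7, 10, 11, 12, 14}
C^c ∪ A = {1, 2, 3, 4, 6, 7, 8, 9, 10, 11, 12, 14}
(C^c ∪ A) ∪ C^c = {1, 2, 3, 4, 6, 7, 8, 9, 10, 11, 12, 14}
((C^c ∪ A) ∪ C^c)^c = {5, 13}
A^c = {2, 4, 5, 10, 12, 13, 14}
((C^c ∪ A) ∪ C^c)^c \ A^c = {}

{}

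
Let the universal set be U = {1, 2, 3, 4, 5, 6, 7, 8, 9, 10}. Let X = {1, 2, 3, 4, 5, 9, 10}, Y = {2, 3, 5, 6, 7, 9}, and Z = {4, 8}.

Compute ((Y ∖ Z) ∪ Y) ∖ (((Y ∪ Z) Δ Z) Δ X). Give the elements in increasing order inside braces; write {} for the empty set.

{2, 3, 5, 9}

Y ∖ Z = {2, 3, 5, 6, 7, 9}
(Y ∖ Z) ∪ Y = {2, 3, 5, 6, 7, 9}
Y ∪ Z = {2, 3, 4, 5, 6, 7, 8, 9}
(Y ∪ Z) Δ Z = {2, 3, 5, 6, 7, 9}
((Y ∪ Z) Δ Z) Δ X = {1, 4, 6, 7, 10}
((Y ∖ Z) ∪ Y) ∖ (((Y ∪ Z) Δ Z) Δ X) = {2, 3, 5, 9}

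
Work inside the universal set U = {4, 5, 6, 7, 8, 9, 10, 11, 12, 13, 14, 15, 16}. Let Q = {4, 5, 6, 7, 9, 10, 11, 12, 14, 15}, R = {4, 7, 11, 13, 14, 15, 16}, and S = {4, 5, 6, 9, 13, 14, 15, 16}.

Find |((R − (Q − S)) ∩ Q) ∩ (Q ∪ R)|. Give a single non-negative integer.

3

Q − S = {7, 10, 11, 12}
R − (Q − S) = {4, 13, 14, 15, 16}
(R − (Q − S)) ∩ Q = {4, 14, 15}
Q ∪ R = {4, 5, 6, 7, 9, 10, 11, 12, 13, 14, 15, 16}
((R − (Q − S)) ∩ Q) ∩ (Q ∪ R) = {4, 14, 15}
|((R − (Q − S)) ∩ Q) ∩ (Q ∪ R)| = 3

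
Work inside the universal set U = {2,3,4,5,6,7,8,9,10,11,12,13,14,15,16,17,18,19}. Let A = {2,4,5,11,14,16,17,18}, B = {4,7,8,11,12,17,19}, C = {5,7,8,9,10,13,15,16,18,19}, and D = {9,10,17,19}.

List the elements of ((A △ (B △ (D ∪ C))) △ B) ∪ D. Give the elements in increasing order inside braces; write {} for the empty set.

D ∪ C = {5,7,8,9,10,13,15,16,17,18,19}
B △ (D ∪ C) = {4,5,9,10,11,12,13,15,16,18}
A △ (B △ (D ∪ C)) = {2,9,10,12,13,14,15,17}
(A △ (B △ (D ∪ C))) △ B = {2,4,7,8,9,10,11,13,14,15,19}
((A △ (B △ (D ∪ C))) △ B) ∪ D = {2,4,7,8,9,10,11,13,14,15,17,19}

{2,4,7,8,9,10,11,13,14,15,17,19}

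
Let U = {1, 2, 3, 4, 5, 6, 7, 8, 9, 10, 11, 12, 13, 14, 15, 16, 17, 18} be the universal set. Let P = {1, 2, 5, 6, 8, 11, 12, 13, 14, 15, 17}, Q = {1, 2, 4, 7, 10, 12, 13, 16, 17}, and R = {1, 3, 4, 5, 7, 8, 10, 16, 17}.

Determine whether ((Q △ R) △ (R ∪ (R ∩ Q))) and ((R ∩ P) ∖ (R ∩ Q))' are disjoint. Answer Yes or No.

No

Q △ R = {2, 3, 5, 8, 12, 13}
R ∩ Q = {1, 4, 7, 10, 16, 17}
R ∪ (R ∩ Q) = {1, 3, 4, 5, 7, 8, 10, 16, 17}
(Q △ R) △ (R ∪ (R ∩ Q)) = {1, 2, 4, 7, 10, 12, 13, 16, 17}
R ∩ P = {1, 5, 8, 17}
(R ∩ P) ∖ (R ∩ Q) = {5, 8}
((R ∩ P) ∖ (R ∩ Q))' = {1, 2, 3, 4, 6, 7, 9, 10, 11, 12, 13, 14, 15, 16, 17, 18}
1 lies in both, so they are not disjoint.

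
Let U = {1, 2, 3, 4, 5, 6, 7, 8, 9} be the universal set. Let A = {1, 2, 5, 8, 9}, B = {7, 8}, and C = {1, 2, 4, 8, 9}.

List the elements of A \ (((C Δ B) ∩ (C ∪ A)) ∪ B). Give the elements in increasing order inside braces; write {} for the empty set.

{5}

C Δ B = {1, 2, 4, 7, 9}
C ∪ A = {1, 2, 4, 5, 8, 9}
(C Δ B) ∩ (C ∪ A) = {1, 2, 4, 9}
((C Δ B) ∩ (C ∪ A)) ∪ B = {1, 2, 4, 7, 8, 9}
A \ (((C Δ B) ∩ (C ∪ A)) ∪ B) = {5}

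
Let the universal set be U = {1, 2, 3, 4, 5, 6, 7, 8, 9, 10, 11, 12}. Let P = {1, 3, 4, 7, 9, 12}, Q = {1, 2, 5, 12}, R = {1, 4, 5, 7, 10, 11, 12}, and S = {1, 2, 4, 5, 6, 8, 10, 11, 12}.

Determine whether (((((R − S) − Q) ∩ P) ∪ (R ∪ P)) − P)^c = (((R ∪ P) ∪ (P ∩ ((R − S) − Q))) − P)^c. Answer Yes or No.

R − S = {7}
(R − S) − Q = {7}
((R − S) − Q) ∩ P = {7}
R ∪ P = {1, 3, 4, 5, 7, 9, 10, 11, 12}
(((R − S) − Q) ∩ P) ∪ (R ∪ P) = {1, 3, 4, 5, 7, 9, 10, 11, 12}
((((R − S) − Q) ∩ P) ∪ (R ∪ P)) − P = {5, 10, 11}
(((((R − S) − Q) ∩ P) ∪ (R ∪ P)) − P)^c = {1, 2, 3, 4, 6, 7, 8, 9, 12}
P ∩ ((R − S) − Q) = {7}
(R ∪ P) ∪ (P ∩ ((R − S) − Q)) = {1, 3, 4, 5, 7, 9, 10, 11, 12}
((R ∪ P) ∪ (P ∩ ((R − S) − Q))) − P = {5, 10, 11}
(((R ∪ P) ∪ (P ∩ ((R − S) − Q))) − P)^c = {1, 2, 3, 4, 6, 7, 8, 9, 12}
Both equal {1, 2, 3, 4, 6, 7, 8, 9, 12}, so (((((R − S) − Q) ∩ P) ∪ (R ∪ P)) − P)^c = (((R ∪ P) ∪ (P ∩ ((R − S) − Q))) − P)^c.

Yes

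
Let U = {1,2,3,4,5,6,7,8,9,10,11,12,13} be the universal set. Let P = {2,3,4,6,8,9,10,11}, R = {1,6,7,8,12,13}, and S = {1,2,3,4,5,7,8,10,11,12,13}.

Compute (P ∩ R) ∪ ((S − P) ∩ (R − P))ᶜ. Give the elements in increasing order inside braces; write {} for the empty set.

{2,3,4,5,6,8,9,10,11}

P ∩ R = {6,8}
S − P = {1,5,7,12,13}
R − P = {1,7,12,13}
(S − P) ∩ (R − P) = {1,7,12,13}
((S − P) ∩ (R − P))ᶜ = {2,3,4,5,6,8,9,10,11}
(P ∩ R) ∪ ((S − P) ∩ (R − P))ᶜ = {2,3,4,5,6,8,9,10,11}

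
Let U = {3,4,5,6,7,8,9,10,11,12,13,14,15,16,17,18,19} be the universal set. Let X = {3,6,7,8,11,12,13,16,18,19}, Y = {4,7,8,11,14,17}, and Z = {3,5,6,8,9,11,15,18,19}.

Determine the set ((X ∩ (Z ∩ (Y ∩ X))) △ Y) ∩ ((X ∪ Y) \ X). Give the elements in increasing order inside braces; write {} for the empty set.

{4,14,17}

Y ∩ X = {7,8,11}
Z ∩ (Y ∩ X) = {8,11}
X ∩ (Z ∩ (Y ∩ X)) = {8,11}
(X ∩ (Z ∩ (Y ∩ X))) △ Y = {4,7,14,17}
X ∪ Y = {3,4,6,7,8,11,12,13,14,16,17,18,19}
(X ∪ Y) \ X = {4,14,17}
((X ∩ (Z ∩ (Y ∩ X))) △ Y) ∩ ((X ∪ Y) \ X) = {4,14,17}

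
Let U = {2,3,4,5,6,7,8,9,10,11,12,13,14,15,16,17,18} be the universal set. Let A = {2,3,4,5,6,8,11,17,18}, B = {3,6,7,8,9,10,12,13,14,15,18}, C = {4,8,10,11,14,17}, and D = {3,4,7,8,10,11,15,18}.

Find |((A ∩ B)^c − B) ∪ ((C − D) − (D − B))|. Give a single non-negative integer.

A ∩ B = {3,6,8,18}
(A ∩ B)^c = {2,4,5,7,9,10,11,12,13,14,15,16,17}
(A ∩ B)^c − B = {2,4,5,11,16,17}
C − D = {14,17}
D − B = {4,11}
(C − D) − (D − B) = {14,17}
((A ∩ B)^c − B) ∪ ((C − D) − (D − B)) = {2,4,5,11,14,16,17}
|((A ∩ B)^c − B) ∪ ((C − D) − (D − B))| = 7

7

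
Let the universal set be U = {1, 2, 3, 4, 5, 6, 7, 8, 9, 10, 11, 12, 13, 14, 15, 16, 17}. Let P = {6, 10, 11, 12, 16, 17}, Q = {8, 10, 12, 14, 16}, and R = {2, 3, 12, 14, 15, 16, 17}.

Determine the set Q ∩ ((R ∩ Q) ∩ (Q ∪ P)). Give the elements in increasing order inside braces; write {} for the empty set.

{12, 14, 16}

R ∩ Q = {12, 14, 16}
Q ∪ P = {6, 8, 10, 11, 12, 14, 16, 17}
(R ∩ Q) ∩ (Q ∪ P) = {12, 14, 16}
Q ∩ ((R ∩ Q) ∩ (Q ∪ P)) = {12, 14, 16}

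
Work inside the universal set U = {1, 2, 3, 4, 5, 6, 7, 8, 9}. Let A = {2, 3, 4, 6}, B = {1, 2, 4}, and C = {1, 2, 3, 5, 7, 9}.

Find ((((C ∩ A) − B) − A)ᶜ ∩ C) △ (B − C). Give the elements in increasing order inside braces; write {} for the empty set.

C ∩ A = {2, 3}
(C ∩ A) − B = {3}
((C ∩ A) − B) − A = {}
(((C ∩ A) − B) − A)ᶜ = {1, 2, 3, 4, 5, 6, 7, 8, 9}
(((C ∩ A) − B) − A)ᶜ ∩ C = {1, 2, 3, 5, 7, 9}
B − C = {4}
((((C ∩ A) − B) − A)ᶜ ∩ C) △ (B − C) = {1, 2, 3, 4, 5, 7, 9}

{1, 2, 3, 4, 5, 7, 9}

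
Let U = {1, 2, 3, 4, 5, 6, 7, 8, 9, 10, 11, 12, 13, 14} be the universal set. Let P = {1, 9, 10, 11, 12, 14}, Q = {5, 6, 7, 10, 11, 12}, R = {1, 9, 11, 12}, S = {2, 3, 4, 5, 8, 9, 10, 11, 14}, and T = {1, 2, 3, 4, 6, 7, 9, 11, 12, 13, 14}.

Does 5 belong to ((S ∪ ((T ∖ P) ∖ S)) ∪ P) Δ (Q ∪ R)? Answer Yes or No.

No

5 ∉ T and 5 ∉ P, so 5 ∉ T ∖ P
5 ∉ (T ∖ P) and 5 ∈ S, so 5 ∉ (T ∖ P) ∖ S
5 ∈ S and 5 ∉ ((T ∖ P) ∖ S), so 5 ∈ S ∪ ((T ∖ P) ∖ S)
5 ∈ (S ∪ ((T ∖ P) ∖ S)) and 5 ∉ P, so 5 ∈ (S ∪ ((T ∖ P) ∖ S)) ∪ P
5 ∈ Q and 5 ∉ R, so 5 ∈ Q ∪ R
5 ∈ ((S ∪ ((T ∖ P) ∖ S)) ∪ P) and 5 ∈ (Q ∪ R), so 5 ∉ ((S ∪ ((T ∖ P) ∖ S)) ∪ P) Δ (Q ∪ R)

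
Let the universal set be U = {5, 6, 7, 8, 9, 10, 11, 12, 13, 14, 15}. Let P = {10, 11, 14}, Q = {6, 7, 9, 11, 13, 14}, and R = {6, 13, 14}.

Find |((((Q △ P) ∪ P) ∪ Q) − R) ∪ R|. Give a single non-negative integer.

7

Q △ P = {6, 7, 9, 10, 13}
(Q △ P) ∪ P = {6, 7, 9, 10, 11, 13, 14}
((Q △ P) ∪ P) ∪ Q = {6, 7, 9, 10, 11, 13, 14}
(((Q △ P) ∪ P) ∪ Q) − R = {7, 9, 10, 11}
((((Q △ P) ∪ P) ∪ Q) − R) ∪ R = {6, 7, 9, 10, 11, 13, 14}
|((((Q △ P) ∪ P) ∪ Q) − R) ∪ R| = 7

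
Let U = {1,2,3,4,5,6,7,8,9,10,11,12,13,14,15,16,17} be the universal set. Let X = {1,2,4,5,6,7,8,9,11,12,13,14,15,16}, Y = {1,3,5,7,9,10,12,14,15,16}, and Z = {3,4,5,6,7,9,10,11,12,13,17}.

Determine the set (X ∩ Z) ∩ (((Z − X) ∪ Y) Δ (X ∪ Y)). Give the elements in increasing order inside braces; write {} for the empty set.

{4,6,11,13}

X ∩ Z = {4,5,6,7,9,11,12,13}
Z − X = {3,10,17}
(Z − X) ∪ Y = {1,3,5,7,9,10,12,14,15,16,17}
X ∪ Y = {1,2,3,4,5,6,7,8,9,10,11,12,13,14,15,16}
((Z − X) ∪ Y) Δ (X ∪ Y) = {2,4,6,8,11,13,17}
(X ∩ Z) ∩ (((Z − X) ∪ Y) Δ (X ∪ Y)) = {4,6,11,13}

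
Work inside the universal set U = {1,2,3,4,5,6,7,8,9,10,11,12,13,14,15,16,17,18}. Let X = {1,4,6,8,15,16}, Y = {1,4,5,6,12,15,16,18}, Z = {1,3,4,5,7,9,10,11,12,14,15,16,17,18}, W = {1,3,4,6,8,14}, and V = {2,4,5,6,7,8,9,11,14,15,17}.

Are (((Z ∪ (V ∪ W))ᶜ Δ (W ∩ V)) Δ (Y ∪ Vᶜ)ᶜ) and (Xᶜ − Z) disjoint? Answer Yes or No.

V ∪ W = {1,2,3,4,5,6,7,8,9,11,14,15,17}
Z ∪ (V ∪ W) = {1,2,3,4,5,6,7,8,9,10,11,12,14,15,16,17,18}
(Z ∪ (V ∪ W))ᶜ = {13}
W ∩ V = {4,6,8,14}
(Z ∪ (V ∪ W))ᶜ Δ (W ∩ V) = {4,6,8,13,14}
Vᶜ = {1,3,10,12,13,16,18}
Y ∪ Vᶜ = {1,3,4,5,6,10,12,13,15,16,18}
(Y ∪ Vᶜ)ᶜ = {2,7,8,9,11,14,17}
((Z ∪ (V ∪ W))ᶜ Δ (W ∩ V)) Δ (Y ∪ Vᶜ)ᶜ = {2,4,6,7,9,11,13,17}
Xᶜ = {2,3,5,7,9,10,11,12,13,14,17,18}
Xᶜ − Z = {2,13}
2 lies in both, so they are not disjoint.

No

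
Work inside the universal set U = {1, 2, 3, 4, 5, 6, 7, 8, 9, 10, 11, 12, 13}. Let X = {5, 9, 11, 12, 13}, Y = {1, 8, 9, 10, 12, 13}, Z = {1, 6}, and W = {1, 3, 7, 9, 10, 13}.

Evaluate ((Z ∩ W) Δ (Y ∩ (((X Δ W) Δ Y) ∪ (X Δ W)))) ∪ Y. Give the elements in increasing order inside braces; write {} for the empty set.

Z ∩ W = {1}
X Δ W = {1, 3, 5, 7, 10, 11, 12}
(X Δ W) Δ Y = {3, 5, 7, 8, 9, 11, 13}
((X Δ W) Δ Y) ∪ (X Δ W) = {1, 3, 5, 7, 8, 9, 10, 11, 12, 13}
Y ∩ (((X Δ W) Δ Y) ∪ (X Δ W)) = {1, 8, 9, 10, 12, 13}
(Z ∩ W) Δ (Y ∩ (((X Δ W) Δ Y) ∪ (X Δ W))) = {8, 9, 10, 12, 13}
((Z ∩ W) Δ (Y ∩ (((X Δ W) Δ Y) ∪ (X Δ W)))) ∪ Y = {1, 8, 9, 10, 12, 13}

{1, 8, 9, 10, 12, 13}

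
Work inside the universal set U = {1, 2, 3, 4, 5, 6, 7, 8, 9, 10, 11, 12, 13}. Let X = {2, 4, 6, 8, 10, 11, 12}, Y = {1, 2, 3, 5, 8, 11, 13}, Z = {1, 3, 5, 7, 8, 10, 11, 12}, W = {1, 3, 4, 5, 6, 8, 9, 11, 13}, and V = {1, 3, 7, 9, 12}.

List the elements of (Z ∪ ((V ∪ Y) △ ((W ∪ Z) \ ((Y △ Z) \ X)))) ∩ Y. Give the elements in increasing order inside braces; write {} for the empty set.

{1, 2, 3, 5, 8, 11, 13}

V ∪ Y = {1, 2, 3, 5, 7, 8, 9, 11, 12, 13}
W ∪ Z = {1, 3, 4, 5, 6, 7, 8, 9, 10, 11, 12, 13}
Y △ Z = {2, 7, 10, 12, 13}
(Y △ Z) \ X = {7, 13}
(W ∪ Z) \ ((Y △ Z) \ X) = {1, 3, 4, 5, 6, 8, 9, 10, 11, 12}
(V ∪ Y) △ ((W ∪ Z) \ ((Y △ Z) \ X)) = {2, 4, 6, 7, 10, 13}
Z ∪ ((V ∪ Y) △ ((W ∪ Z) \ ((Y △ Z) \ X))) = {1, 2, 3, 4, 5, 6, 7, 8, 10, 11, 12, 13}
(Z ∪ ((V ∪ Y) △ ((W ∪ Z) \ ((Y △ Z) \ X)))) ∩ Y = {1, 2, 3, 5, 8, 11, 13}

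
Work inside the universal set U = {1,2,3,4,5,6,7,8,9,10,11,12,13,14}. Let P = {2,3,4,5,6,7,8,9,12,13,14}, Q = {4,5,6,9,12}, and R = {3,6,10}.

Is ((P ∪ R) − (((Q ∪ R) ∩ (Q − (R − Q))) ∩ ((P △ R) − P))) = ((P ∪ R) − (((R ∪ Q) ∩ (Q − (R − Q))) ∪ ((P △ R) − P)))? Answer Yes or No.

No

P ∪ R = {2,3,4,5,6,7,8,9,10,12,13,14}
Q ∪ R = {3,4,5,6,9,10,12}
R − Q = {3,10}
Q − (R − Q) = {4,5,6,9,12}
(Q ∪ R) ∩ (Q − (R − Q)) = {4,5,6,9,12}
P △ R = {2,4,5,7,8,9,10,12,13,14}
(P △ R) − P = {10}
((Q ∪ R) ∩ (Q − (R − Q))) ∩ ((P △ R) − P) = {}
(P ∪ R) − (((Q ∪ R) ∩ (Q − (R − Q))) ∩ ((P △ R) − P)) = {2,3,4,5,6,7,8,9,10,12,13,14}
R ∪ Q = {3,4,5,6,9,10,12}
(R ∪ Q) ∩ (Q − (R − Q)) = {4,5,6,9,12}
((R ∪ Q) ∩ (Q − (R − Q))) ∪ ((P △ R) − P) = {4,5,6,9,10,12}
(P ∪ R) − (((R ∪ Q) ∩ (Q − (R − Q))) ∪ ((P △ R) − P)) = {2,3,7,8,13,14}
4 ∈ (P ∪ R) − (((Q ∪ R) ∩ (Q − (R − Q))) ∩ ((P △ R) − P)) but 4 ∉ (P ∪ R) − (((R ∪ Q) ∩ (Q − (R − Q))) ∪ ((P △ R) − P)), so they differ.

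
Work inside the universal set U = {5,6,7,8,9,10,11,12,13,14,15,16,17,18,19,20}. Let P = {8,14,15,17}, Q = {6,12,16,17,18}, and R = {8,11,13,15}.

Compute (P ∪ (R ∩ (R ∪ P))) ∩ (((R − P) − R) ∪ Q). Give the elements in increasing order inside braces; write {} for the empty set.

R ∪ P = {8,11,13,14,15,17}
R ∩ (R ∪ P) = {8,11,13,15}
P ∪ (R ∩ (R ∪ P)) = {8,11,13,14,15,17}
R − P = {11,13}
(R − P) − R = {}
((R − P) − R) ∪ Q = {6,12,16,17,18}
(P ∪ (R ∩ (R ∪ P))) ∩ (((R − P) − R) ∪ Q) = {17}

{17}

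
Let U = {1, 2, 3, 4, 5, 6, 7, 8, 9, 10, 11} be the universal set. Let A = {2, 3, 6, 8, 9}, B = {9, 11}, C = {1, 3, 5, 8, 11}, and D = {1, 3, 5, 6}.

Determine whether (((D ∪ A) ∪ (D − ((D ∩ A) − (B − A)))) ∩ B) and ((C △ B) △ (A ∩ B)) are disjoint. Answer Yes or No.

Yes

D ∪ A = {1, 2, 3, 5, 6, 8, 9}
D ∩ A = {3, 6}
B − A = {11}
(D ∩ A) − (B − A) = {3, 6}
D − ((D ∩ A) − (B − A)) = {1, 5}
(D ∪ A) ∪ (D − ((D ∩ A) − (B − A))) = {1, 2, 3, 5, 6, 8, 9}
((D ∪ A) ∪ (D − ((D ∩ A) − (B − A)))) ∩ B = {9}
C △ B = {1, 3, 5, 8, 9}
A ∩ B = {9}
(C △ B) △ (A ∩ B) = {1, 3, 5, 8}
{9} and {1, 3, 5, 8} share no elements.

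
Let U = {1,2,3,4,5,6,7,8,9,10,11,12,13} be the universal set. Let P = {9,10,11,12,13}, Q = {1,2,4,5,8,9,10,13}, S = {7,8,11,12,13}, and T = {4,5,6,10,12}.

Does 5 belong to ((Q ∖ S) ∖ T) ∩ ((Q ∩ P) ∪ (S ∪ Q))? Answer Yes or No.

No

5 ∈ Q and 5 ∉ S, so 5 ∈ Q ∖ S
5 ∈ (Q ∖ S) and 5 ∈ T, so 5 ∉ (Q ∖ S) ∖ T
5 ∈ Q and 5 ∉ P, so 5 ∉ Q ∩ P
5 ∉ S and 5 ∈ Q, so 5 ∈ S ∪ Q
5 ∉ (Q ∩ P) and 5 ∈ (S ∪ Q), so 5 ∈ (Q ∩ P) ∪ (S ∪ Q)
5 ∉ ((Q ∖ S) ∖ T) and 5 ∈ ((Q ∩ P) ∪ (S ∪ Q)), so 5 ∉ ((Q ∖ S) ∖ T) ∩ ((Q ∩ P) ∪ (S ∪ Q))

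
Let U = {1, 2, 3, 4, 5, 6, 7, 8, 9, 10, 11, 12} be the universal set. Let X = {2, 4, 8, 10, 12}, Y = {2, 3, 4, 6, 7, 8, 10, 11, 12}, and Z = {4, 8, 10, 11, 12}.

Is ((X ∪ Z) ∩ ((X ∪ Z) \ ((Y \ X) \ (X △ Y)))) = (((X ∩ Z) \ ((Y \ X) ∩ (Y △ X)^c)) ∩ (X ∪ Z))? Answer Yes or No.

No

X ∪ Z = {2, 4, 8, 10, 11, 12}
Y \ X = {3, 6, 7, 11}
X △ Y = {3, 6, 7, 11}
(Y \ X) \ (X △ Y) = {}
(X ∪ Z) \ ((Y \ X) \ (X △ Y)) = {2, 4, 8, 10, 11, 12}
(X ∪ Z) ∩ ((X ∪ Z) \ ((Y \ X) \ (X △ Y))) = {2, 4, 8, 10, 11, 12}
X ∩ Z = {4, 8, 10, 12}
Y △ X = {3, 6, 7, 11}
(Y △ X)^c = {1, 2, 4, 5, 8, 9, 10, 12}
(Y \ X) ∩ (Y △ X)^c = {}
(X ∩ Z) \ ((Y \ X) ∩ (Y △ X)^c) = {4, 8, 10, 12}
((X ∩ Z) \ ((Y \ X) ∩ (Y △ X)^c)) ∩ (X ∪ Z) = {4, 8, 10, 12}
2 ∈ (X ∪ Z) ∩ ((X ∪ Z) \ ((Y \ X) \ (X △ Y))) but 2 ∉ ((X ∩ Z) \ ((Y \ X) ∩ (Y △ X)^c)) ∩ (X ∪ Z), so they differ.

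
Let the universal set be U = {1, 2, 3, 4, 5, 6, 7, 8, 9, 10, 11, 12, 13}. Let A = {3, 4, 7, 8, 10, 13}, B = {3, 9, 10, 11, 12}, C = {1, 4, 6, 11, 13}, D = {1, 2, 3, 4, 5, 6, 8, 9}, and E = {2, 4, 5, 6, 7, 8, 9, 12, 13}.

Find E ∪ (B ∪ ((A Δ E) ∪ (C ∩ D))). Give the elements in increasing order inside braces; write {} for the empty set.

A Δ E = {2, 3, 5, 6, 9, 10, 12}
C ∩ D = {1, 4, 6}
(A Δ E) ∪ (C ∩ D) = {1, 2, 3, 4, 5, 6, 9, 10, 12}
B ∪ ((A Δ E) ∪ (C ∩ D)) = {1, 2, 3, 4, 5, 6, 9, 10, 11, 12}
E ∪ (B ∪ ((A Δ E) ∪ (C ∩ D))) = {1, 2, 3, 4, 5, 6, 7, 8, 9, 10, 11, 12, 13}

{1, 2, 3, 4, 5, 6, 7, 8, 9, 10, 11, 12, 13}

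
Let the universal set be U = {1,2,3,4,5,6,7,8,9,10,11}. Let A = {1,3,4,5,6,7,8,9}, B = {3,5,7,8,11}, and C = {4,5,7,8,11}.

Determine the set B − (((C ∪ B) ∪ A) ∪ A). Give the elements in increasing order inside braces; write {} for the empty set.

{}

C ∪ B = {3,4,5,7,8,11}
(C ∪ B) ∪ A = {1,3,4,5,6,7,8,9,11}
((C ∪ B) ∪ A) ∪ A = {1,3,4,5,6,7,8,9,11}
B − (((C ∪ B) ∪ A) ∪ A) = {}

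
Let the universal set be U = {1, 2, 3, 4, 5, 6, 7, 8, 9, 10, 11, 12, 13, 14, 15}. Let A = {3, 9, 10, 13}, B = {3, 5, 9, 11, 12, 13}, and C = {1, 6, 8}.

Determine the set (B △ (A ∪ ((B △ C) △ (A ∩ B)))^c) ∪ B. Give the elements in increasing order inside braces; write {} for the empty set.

B △ C = {1, 3, 5, 6, 8, 9, 11, 12, 13}
A ∩ B = {3, 9, 13}
(B △ C) △ (A ∩ B) = {1, 5, 6, 8, 11, 12}
A ∪ ((B △ C) △ (A ∩ B)) = {1, 3, 5, 6, 8, 9, 10, 11, 12, 13}
(A ∪ ((B △ C) △ (A ∩ B)))^c = {2, 4, 7, 14, 15}
B △ (A ∪ ((B △ C) △ (A ∩ B)))^c = {2, 3, 4, 5, 7, 9, 11, 12, 13, 14, 15}
(B △ (A ∪ ((B △ C) △ (A ∩ B)))^c) ∪ B = {2, 3, 4, 5, 7, 9, 11, 12, 13, 14, 15}

{2, 3, 4, 5, 7, 9, 11, 12, 13, 14, 15}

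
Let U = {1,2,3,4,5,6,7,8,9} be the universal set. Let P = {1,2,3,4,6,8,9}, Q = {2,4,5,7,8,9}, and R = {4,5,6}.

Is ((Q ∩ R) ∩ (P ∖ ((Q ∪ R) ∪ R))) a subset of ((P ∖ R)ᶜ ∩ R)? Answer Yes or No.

Yes

Q ∩ R = {4,5}
Q ∪ R = {2,4,5,6,7,8,9}
(Q ∪ R) ∪ R = {2,4,5,6,7,8,9}
P ∖ ((Q ∪ R) ∪ R) = {1,3}
(Q ∩ R) ∩ (P ∖ ((Q ∪ R) ∪ R)) = {}
P ∖ R = {1,2,3,8,9}
(P ∖ R)ᶜ = {4,5,6,7}
(P ∖ R)ᶜ ∩ R = {4,5,6}
Every element of {} is in {4,5,6}, so (Q ∩ R) ∩ (P ∖ ((Q ∪ R) ∪ R)) ⊆ (P ∖ R)ᶜ ∩ R.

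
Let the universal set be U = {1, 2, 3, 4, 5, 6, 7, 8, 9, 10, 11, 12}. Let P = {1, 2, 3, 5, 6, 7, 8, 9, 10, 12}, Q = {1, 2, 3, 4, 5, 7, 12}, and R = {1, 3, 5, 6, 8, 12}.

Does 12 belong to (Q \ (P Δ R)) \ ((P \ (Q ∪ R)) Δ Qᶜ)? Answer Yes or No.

12 ∈ P and 12 ∈ R, so 12 ∉ P Δ R
12 ∈ Q and 12 ∉ (P Δ R), so 12 ∈ Q \ (P Δ R)
12 ∈ Q and 12 ∈ R, so 12 ∈ Q ∪ R
12 ∈ P and 12 ∈ (Q ∪ R), so 12 ∉ P \ (Q ∪ R)
12 ∈ Q, so 12 ∉ Qᶜ
12 ∉ (P \ (Q ∪ R)) and 12 ∉ Qᶜ, so 12 ∉ (P \ (Q ∪ R)) Δ Qᶜ
12 ∈ (Q \ (P Δ R)) and 12 ∉ ((P \ (Q ∪ R)) Δ Qᶜ), so 12 ∈ (Q \ (P Δ R)) \ ((P \ (Q ∪ R)) Δ Qᶜ)

Yes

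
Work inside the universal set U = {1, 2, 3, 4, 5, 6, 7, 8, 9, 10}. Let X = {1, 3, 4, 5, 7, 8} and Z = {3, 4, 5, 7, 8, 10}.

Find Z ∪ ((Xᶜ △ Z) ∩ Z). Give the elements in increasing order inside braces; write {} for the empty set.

Xᶜ = {2, 6, 9, 10}
Xᶜ △ Z = {2, 3, 4, 5, 6, 7, 8, 9}
(Xᶜ △ Z) ∩ Z = {3, 4, 5, 7, 8}
Z ∪ ((Xᶜ △ Z) ∩ Z) = {3, 4, 5, 7, 8, 10}

{3, 4, 5, 7, 8, 10}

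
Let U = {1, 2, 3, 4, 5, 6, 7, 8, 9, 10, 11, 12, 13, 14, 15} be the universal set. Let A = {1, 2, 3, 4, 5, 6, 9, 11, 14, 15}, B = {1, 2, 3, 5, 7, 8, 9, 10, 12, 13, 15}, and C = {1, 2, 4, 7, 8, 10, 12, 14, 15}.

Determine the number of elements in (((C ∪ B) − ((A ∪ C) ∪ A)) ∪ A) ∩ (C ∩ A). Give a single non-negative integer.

C ∪ B = {1, 2, 3, 4, 5, 7, 8, 9, 10, 12, 13, 14, 15}
A ∪ C = {1, 2, 3, 4, 5, 6, 7, 8, 9, 10, 11, 12, 14, 15}
(A ∪ C) ∪ A = {1, 2, 3, 4, 5, 6, 7, 8, 9, 10, 11, 12, 14, 15}
(C ∪ B) − ((A ∪ C) ∪ A) = {13}
((C ∪ B) − ((A ∪ C) ∪ A)) ∪ A = {1, 2, 3, 4, 5, 6, 9, 11, 13, 14, 15}
C ∩ A = {1, 2, 4, 14, 15}
(((C ∪ B) − ((A ∪ C) ∪ A)) ∪ A) ∩ (C ∩ A) = {1, 2, 4, 14, 15}
|(((C ∪ B) − ((A ∪ C) ∪ A)) ∪ A) ∩ (C ∩ A)| = 5

5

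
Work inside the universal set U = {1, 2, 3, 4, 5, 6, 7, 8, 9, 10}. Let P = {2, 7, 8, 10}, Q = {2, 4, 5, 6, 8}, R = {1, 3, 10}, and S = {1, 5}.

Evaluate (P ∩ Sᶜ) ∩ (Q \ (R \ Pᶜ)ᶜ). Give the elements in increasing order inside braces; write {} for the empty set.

{}

Sᶜ = {2, 3, 4, 6, 7, 8, 9, 10}
P ∩ Sᶜ = {2, 7, 8, 10}
Pᶜ = {1, 3, 4, 5, 6, 9}
R \ Pᶜ = {10}
(R \ Pᶜ)ᶜ = {1, 2, 3, 4, 5, 6, 7, 8, 9}
Q \ (R \ Pᶜ)ᶜ = {}
(P ∩ Sᶜ) ∩ (Q \ (R \ Pᶜ)ᶜ) = {}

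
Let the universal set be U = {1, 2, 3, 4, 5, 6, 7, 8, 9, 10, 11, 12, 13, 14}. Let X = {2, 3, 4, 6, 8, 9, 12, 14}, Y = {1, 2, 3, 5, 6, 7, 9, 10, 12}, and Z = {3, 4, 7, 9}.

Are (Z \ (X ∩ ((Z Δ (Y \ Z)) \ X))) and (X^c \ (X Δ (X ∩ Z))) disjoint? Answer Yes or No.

Y \ Z = {1, 2, 5, 6, 10, 12}
Z Δ (Y \ Z) = {1, 2, 3, 4, 5, 6, 7, 9, 10, 12}
(Z Δ (Y \ Z)) \ X = {1, 5, 7, 10}
X ∩ ((Z Δ (Y \ Z)) \ X) = {}
Z \ (X ∩ ((Z Δ (Y \ Z)) \ X)) = {3, 4, 7, 9}
X^c = {1, 5, 7, 10, 11, 13}
X ∩ Z = {3, 4, 9}
X Δ (X ∩ Z) = {2, 6, 8, 12, 14}
X^c \ (X Δ (X ∩ Z)) = {1, 5, 7, 10, 11, 13}
7 lies in both, so they are not disjoint.

No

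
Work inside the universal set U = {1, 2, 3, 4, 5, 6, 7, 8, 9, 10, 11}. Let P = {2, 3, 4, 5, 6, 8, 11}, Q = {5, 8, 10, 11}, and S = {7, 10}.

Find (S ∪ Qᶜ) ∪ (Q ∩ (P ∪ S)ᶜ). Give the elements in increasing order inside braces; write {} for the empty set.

{1, 2, 3, 4, 6, 7, 9, 10}

Qᶜ = {1, 2, 3, 4, 6, 7, 9}
S ∪ Qᶜ = {1, 2, 3, 4, 6, 7, 9, 10}
P ∪ S = {2, 3, 4, 5, 6, 7, 8, 10, 11}
(P ∪ S)ᶜ = {1, 9}
Q ∩ (P ∪ S)ᶜ = {}
(S ∪ Qᶜ) ∪ (Q ∩ (P ∪ S)ᶜ) = {1, 2, 3, 4, 6, 7, 9, 10}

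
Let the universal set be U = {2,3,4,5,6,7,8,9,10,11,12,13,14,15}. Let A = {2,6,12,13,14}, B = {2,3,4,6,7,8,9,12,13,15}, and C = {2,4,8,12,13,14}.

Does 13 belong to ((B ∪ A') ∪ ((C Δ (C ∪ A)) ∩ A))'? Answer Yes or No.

13 ∈ A, so 13 ∉ A'
13 ∈ B and 13 ∉ A', so 13 ∈ B ∪ A'
13 ∈ C and 13 ∈ A, so 13 ∈ C ∪ A
13 ∈ C and 13 ∈ (C ∪ A), so 13 ∉ C Δ (C ∪ A)
13 ∉ (C Δ (C ∪ A)) and 13 ∈ A, so 13 ∉ (C Δ (C ∪ A)) ∩ A
13 ∈ (B ∪ A') and 13 ∉ ((C Δ (C ∪ A)) ∩ A), so 13 ∈ (B ∪ A') ∪ ((C Δ (C ∪ A)) ∩ A)
13 ∉ ((B ∪ A') ∪ ((C Δ (C ∪ A)) ∩ A))' since 13 ∈ ((B ∪ A') ∪ ((C Δ (C ∪ A)) ∩ A))

No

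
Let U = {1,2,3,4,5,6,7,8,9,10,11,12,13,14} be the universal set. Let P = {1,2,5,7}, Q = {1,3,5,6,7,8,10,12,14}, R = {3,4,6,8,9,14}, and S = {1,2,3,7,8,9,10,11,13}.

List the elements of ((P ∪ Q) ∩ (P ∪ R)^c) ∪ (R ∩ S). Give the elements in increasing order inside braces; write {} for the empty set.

P ∪ Q = {1,2,3,5,6,7,8,10,12,14}
P ∪ R = {1,2,3,4,5,6,7,8,9,14}
(P ∪ R)^c = {10,11,12,13}
(P ∪ Q) ∩ (P ∪ R)^c = {10,12}
R ∩ S = {3,8,9}
((P ∪ Q) ∩ (P ∪ R)^c) ∪ (R ∩ S) = {3,8,9,10,12}

{3,8,9,10,12}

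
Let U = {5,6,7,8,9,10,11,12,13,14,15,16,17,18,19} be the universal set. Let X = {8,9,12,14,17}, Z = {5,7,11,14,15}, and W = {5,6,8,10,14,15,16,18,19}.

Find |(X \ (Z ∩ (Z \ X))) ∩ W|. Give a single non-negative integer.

2

Z \ X = {5,7,11,15}
Z ∩ (Z \ X) = {5,7,11,15}
X \ (Z ∩ (Z \ X)) = {8,9,12,14,17}
(X \ (Z ∩ (Z \ X))) ∩ W = {8,14}
|(X \ (Z ∩ (Z \ X))) ∩ W| = 2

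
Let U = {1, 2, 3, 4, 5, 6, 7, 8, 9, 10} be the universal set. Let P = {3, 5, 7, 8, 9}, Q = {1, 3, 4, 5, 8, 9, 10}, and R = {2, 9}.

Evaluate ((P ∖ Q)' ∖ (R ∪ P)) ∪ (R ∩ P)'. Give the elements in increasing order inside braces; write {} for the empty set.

{1, 2, 3, 4, 5, 6, 7, 8, 10}

P ∖ Q = {7}
(P ∖ Q)' = {1, 2, 3, 4, 5, 6, 8, 9, 10}
R ∪ P = {2, 3, 5, 7, 8, 9}
(P ∖ Q)' ∖ (R ∪ P) = {1, 4, 6, 10}
R ∩ P = {9}
(R ∩ P)' = {1, 2, 3, 4, 5, 6, 7, 8, 10}
((P ∖ Q)' ∖ (R ∪ P)) ∪ (R ∩ P)' = {1, 2, 3, 4, 5, 6, 7, 8, 10}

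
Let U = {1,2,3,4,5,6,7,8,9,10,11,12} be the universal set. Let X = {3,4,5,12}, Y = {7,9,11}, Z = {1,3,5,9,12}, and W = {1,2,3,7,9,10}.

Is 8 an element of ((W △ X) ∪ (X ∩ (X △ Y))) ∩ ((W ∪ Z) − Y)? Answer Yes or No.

8 ∉ W and 8 ∉ X, so 8 ∉ W △ X
8 ∉ X and 8 ∉ Y, so 8 ∉ X △ Y
8 ∉ X and 8 ∉ (X △ Y), so 8 ∉ X ∩ (X △ Y)
8 ∉ (W △ X) and 8 ∉ (X ∩ (X △ Y)), so 8 ∉ (W △ X) ∪ (X ∩ (X △ Y))
8 ∉ W and 8 ∉ Z, so 8 ∉ W ∪ Z
8 ∉ (W ∪ Z) and 8 ∉ Y, so 8 ∉ (W ∪ Z) − Y
8 ∉ ((W △ X) ∪ (X ∩ (X △ Y))) and 8 ∉ ((W ∪ Z) − Y), so 8 ∉ ((W △ X) ∪ (X ∩ (X △ Y))) ∩ ((W ∪ Z) − Y)

No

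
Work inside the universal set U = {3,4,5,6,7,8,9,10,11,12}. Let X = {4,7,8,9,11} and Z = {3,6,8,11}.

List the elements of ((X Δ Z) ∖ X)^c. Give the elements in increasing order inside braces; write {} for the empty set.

X Δ Z = {3,4,6,7,9}
(X Δ Z) ∖ X = {3,6}
((X Δ Z) ∖ X)^c = {4,5,7,8,9,10,11,12}

{4,5,7,8,9,10,11,12}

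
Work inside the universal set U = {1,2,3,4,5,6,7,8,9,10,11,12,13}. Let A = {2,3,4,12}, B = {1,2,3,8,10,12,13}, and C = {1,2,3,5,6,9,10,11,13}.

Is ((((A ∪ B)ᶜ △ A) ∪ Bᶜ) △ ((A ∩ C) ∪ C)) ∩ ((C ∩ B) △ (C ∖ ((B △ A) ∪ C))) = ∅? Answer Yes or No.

A ∪ B = {1,2,3,4,8,10,12,13}
(A ∪ B)ᶜ = {5,6,7,9,11}
(A ∪ B)ᶜ △ A = {2,3,4,5,6,7,9,11,12}
Bᶜ = {4,5,6,7,9,11}
((A ∪ B)ᶜ △ A) ∪ Bᶜ = {2,3,4,5,6,7,9,11,12}
A ∩ C = {2,3}
(A ∩ C) ∪ C = {1,2,3,5,6,9,10,11,13}
(((A ∪ B)ᶜ △ A) ∪ Bᶜ) △ ((A ∩ C) ∪ C) = {1,4,7,10,12,13}
C ∩ B = {1,2,3,10,13}
B △ A = {1,4,8,10,13}
(B △ A) ∪ C = {1,2,3,4,5,6,8,9,10,11,13}
C ∖ ((B △ A) ∪ C) = {}
(C ∩ B) △ (C ∖ ((B △ A) ∪ C)) = {1,2,3,10,13}
1 lies in both, so they are not disjoint.

No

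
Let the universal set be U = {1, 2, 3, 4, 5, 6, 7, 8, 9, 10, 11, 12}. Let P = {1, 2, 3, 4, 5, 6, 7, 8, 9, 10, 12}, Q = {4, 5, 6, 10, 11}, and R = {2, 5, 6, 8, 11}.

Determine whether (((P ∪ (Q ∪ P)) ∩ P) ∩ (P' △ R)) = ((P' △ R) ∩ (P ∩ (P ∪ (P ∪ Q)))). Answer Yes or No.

Q ∪ P = {1, 2, 3, 4, 5, 6, 7, 8, 9, 10, 11, 12}
P ∪ (Q ∪ P) = {1, 2, 3, 4, 5, 6, 7, 8, 9, 10, 11, 12}
(P ∪ (Q ∪ P)) ∩ P = {1, 2, 3, 4, 5, 6, 7, 8, 9, 10, 12}
P' = {11}
P' △ R = {2, 5, 6, 8}
((P ∪ (Q ∪ P)) ∩ P) ∩ (P' △ R) = {2, 5, 6, 8}
P ∪ Q = {1, 2, 3, 4, 5, 6, 7, 8, 9, 10, 11, 12}
P ∪ (P ∪ Q) = {1, 2, 3, 4, 5, 6, 7, 8, 9, 10, 11, 12}
P ∩ (P ∪ (P ∪ Q)) = {1, 2, 3, 4, 5, 6, 7, 8, 9, 10, 12}
(P' △ R) ∩ (P ∩ (P ∪ (P ∪ Q))) = {2, 5, 6, 8}
Both equal {2, 5, 6, 8}, so ((P ∪ (Q ∪ P)) ∩ P) ∩ (P' △ R) = (P' △ R) ∩ (P ∩ (P ∪ (P ∪ Q))).

Yes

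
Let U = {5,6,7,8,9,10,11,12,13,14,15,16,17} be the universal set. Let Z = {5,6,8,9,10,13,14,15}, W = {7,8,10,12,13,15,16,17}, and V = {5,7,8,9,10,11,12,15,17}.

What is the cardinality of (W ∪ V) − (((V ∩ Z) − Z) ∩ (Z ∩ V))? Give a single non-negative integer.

11

W ∪ V = {5,7,8,9,10,11,12,13,15,16,17}
V ∩ Z = {5,8,9,10,15}
(V ∩ Z) − Z = {}
Z ∩ V = {5,8,9,10,15}
((V ∩ Z) − Z) ∩ (Z ∩ V) = {}
(W ∪ V) − (((V ∩ Z) − Z) ∩ (Z ∩ V)) = {5,7,8,9,10,11,12,13,15,16,17}
|(W ∪ V) − (((V ∩ Z) − Z) ∩ (Z ∩ V))| = 11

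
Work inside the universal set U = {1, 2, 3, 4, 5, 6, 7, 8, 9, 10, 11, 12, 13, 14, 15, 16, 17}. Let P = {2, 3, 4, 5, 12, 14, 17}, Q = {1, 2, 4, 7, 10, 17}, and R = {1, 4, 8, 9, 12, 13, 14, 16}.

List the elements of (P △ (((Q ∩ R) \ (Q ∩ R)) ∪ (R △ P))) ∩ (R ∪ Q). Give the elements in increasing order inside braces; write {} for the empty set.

Q ∩ R = {1, 4}
(Q ∩ R) \ (Q ∩ R) = {}
R △ P = {1, 2, 3, 5, 8, 9, 13, 16, 17}
((Q ∩ R) \ (Q ∩ R)) ∪ (R △ P) = {1, 2, 3, 5, 8, 9, 13, 16, 17}
P △ (((Q ∩ R) \ (Q ∩ R)) ∪ (R △ P)) = {1, 4, 8, 9, 12, 13, 14, 16}
R ∪ Q = {1, 2, 4, 7, 8, 9, 10, 12, 13, 14, 16, 17}
(P △ (((Q ∩ R) \ (Q ∩ R)) ∪ (R △ P))) ∩ (R ∪ Q) = {1, 4, 8, 9, 12, 13, 14, 16}

{1, 4, 8, 9, 12, 13, 14, 16}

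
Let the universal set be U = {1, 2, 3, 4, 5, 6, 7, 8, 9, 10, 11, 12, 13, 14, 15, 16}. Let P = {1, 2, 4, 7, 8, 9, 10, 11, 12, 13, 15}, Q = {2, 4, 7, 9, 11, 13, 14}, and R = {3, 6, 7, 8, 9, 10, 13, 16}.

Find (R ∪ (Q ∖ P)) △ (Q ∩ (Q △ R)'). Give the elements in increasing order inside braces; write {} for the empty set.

Q ∖ P = {14}
R ∪ (Q ∖ P) = {3, 6, 7, 8, 9, 10, 13, 14, 16}
Q △ R = {2, 3, 4, 6, 8, 10, 11, 14, 16}
(Q △ R)' = {1, 5, 7, 9, 12, 13, 15}
Q ∩ (Q △ R)' = {7, 9, 13}
(R ∪ (Q ∖ P)) △ (Q ∩ (Q △ R)') = {3, 6, 8, 10, 14, 16}

{3, 6, 8, 10, 14, 16}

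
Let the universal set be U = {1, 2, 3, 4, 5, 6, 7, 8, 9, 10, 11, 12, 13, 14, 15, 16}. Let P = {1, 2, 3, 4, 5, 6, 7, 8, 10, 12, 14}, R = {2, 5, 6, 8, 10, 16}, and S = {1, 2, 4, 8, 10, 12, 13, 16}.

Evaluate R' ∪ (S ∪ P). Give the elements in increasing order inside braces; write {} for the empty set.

R' = {1, 3, 4, 7, 9, 11, 12, 13, 14, 15}
S ∪ P = {1, 2, 3, 4, 5, 6, 7, 8, 10, 12, 13, 14, 16}
R' ∪ (S ∪ P) = {1, 2, 3, 4, 5, 6, 7, 8, 9, 10, 11, 12, 13, 14, 15, 16}

{1, 2, 3, 4, 5, 6, 7, 8, 9, 10, 11, 12, 13, 14, 15, 16}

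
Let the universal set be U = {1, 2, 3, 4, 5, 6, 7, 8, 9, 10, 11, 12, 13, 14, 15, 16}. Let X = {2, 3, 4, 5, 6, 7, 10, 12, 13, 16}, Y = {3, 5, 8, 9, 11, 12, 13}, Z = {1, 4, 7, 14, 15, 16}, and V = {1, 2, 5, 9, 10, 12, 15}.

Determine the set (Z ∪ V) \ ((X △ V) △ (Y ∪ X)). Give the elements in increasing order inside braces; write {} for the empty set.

Z ∪ V = {1, 2, 4, 5, 7, 9, 10, 12, 14, 15, 16}
X △ V = {1, 3, 4, 6, 7, 9, 13, 15, 16}
Y ∪ X = {2, 3, 4, 5, 6, 7, 8, 9, 10, 11, 12, 13, 16}
(X △ V) △ (Y ∪ X) = {1, 2, 5, 8, 10, 11, 12, 15}
(Z ∪ V) \ ((X △ V) △ (Y ∪ X)) = {4, 7, 9, 14, 16}

{4, 7, 9, 14, 16}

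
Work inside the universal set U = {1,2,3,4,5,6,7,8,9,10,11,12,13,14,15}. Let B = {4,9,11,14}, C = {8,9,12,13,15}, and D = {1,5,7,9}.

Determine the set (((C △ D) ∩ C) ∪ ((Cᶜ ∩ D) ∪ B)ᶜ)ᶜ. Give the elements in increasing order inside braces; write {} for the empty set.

{1,4,5,7,9,11,14}

C △ D = {1,5,7,8,12,13,15}
(C △ D) ∩ C = {8,12,13,15}
Cᶜ = {1,2,3,4,5,6,7,10,11,14}
Cᶜ ∩ D = {1,5,7}
(Cᶜ ∩ D) ∪ B = {1,4,5,7,9,11,14}
((Cᶜ ∩ D) ∪ B)ᶜ = {2,3,6,8,10,12,13,15}
((C △ D) ∩ C) ∪ ((Cᶜ ∩ D) ∪ B)ᶜ = {2,3,6,8,10,12,13,15}
(((C △ D) ∩ C) ∪ ((Cᶜ ∩ D) ∪ B)ᶜ)ᶜ = {1,4,5,7,9,11,14}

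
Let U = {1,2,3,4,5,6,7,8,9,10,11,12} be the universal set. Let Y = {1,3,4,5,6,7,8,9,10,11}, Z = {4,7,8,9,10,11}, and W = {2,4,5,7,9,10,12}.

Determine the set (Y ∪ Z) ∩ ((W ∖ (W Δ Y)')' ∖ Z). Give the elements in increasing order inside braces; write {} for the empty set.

Y ∪ Z = {1,3,4,5,6,7,8,9,10,11}
W Δ Y = {1,2,3,6,8,11,12}
(W Δ Y)' = {4,5,7,9,10}
W ∖ (W Δ Y)' = {2,12}
(W ∖ (W Δ Y)')' = {1,3,4,5,6,7,8,9,10,11}
(W ∖ (W Δ Y)')' ∖ Z = {1,3,5,6}
(Y ∪ Z) ∩ ((W ∖ (W Δ Y)')' ∖ Z) = {1,3,5,6}

{1,3,5,6}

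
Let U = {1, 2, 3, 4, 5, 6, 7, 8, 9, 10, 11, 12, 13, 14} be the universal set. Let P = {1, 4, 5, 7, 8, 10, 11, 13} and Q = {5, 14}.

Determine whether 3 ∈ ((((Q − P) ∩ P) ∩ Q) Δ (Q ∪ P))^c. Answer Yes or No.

Yes

3 ∉ Q and 3 ∉ P, so 3 ∉ Q − P
3 ∉ (Q − P) and 3 ∉ P, so 3 ∉ (Q − P) ∩ P
3 ∉ ((Q − P) ∩ P) and 3 ∉ Q, so 3 ∉ ((Q − P) ∩ P) ∩ Q
3 ∉ Q and 3 ∉ P, so 3 ∉ Q ∪ P
3 ∉ (((Q − P) ∩ P) ∩ Q) and 3 ∉ (Q ∪ P), so 3 ∉ (((Q − P) ∩ P) ∩ Q) Δ (Q ∪ P)
3 ∈ ((((Q − P) ∩ P) ∩ Q) Δ (Q ∪ P))^c since 3 ∉ ((((Q − P) ∩ P) ∩ Q) Δ (Q ∪ P))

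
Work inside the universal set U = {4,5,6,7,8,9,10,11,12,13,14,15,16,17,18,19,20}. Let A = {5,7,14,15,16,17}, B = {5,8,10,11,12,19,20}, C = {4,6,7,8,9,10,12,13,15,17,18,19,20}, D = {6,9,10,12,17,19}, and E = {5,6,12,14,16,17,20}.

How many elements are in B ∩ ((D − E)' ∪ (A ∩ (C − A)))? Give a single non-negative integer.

5

D − E = {9,10,19}
(D − E)' = {4,5,6,7,8,11,12,13,14,15,16,17,18,20}
C − A = {4,6,8,9,10,12,13,18,19,20}
A ∩ (C − A) = {}
(D − E)' ∪ (A ∩ (C − A)) = {4,5,6,7,8,11,12,13,14,15,16,17,18,20}
B ∩ ((D − E)' ∪ (A ∩ (C − A))) = {5,8,11,12,20}
|B ∩ ((D − E)' ∪ (A ∩ (C − A)))| = 5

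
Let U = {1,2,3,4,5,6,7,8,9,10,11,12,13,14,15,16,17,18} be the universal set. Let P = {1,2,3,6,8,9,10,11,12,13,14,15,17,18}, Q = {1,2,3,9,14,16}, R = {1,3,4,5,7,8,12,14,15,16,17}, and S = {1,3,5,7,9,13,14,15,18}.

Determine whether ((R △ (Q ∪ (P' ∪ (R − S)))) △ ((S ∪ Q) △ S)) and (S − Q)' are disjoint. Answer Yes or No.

P' = {4,5,7,16}
R − S = {4,8,12,16,17}
P' ∪ (R − S) = {4,5,7,8,12,16,17}
Q ∪ (P' ∪ (R − S)) = {1,2,3,4,5,7,8,9,12,14,16,17}
R △ (Q ∪ (P' ∪ (R − S))) = {2,9,15}
S ∪ Q = {1,2,3,5,7,9,13,14,15,16,18}
(S ∪ Q) △ S = {2,16}
(R △ (Q ∪ (P' ∪ (R − S)))) △ ((S ∪ Q) △ S) = {9,15,16}
S − Q = {5,7,13,15,18}
(S − Q)' = {1,2,3,4,6,8,9,10,11,12,14,16,17}
9 lies in both, so they are not disjoint.

No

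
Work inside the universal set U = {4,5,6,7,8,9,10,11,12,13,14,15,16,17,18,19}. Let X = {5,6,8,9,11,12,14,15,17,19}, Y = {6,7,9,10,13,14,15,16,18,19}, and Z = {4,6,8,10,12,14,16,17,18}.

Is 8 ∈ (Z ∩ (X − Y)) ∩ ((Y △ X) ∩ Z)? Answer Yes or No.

8 ∈ X and 8 ∉ Y, so 8 ∈ X − Y
8 ∈ Z and 8 ∈ (X − Y), so 8 ∈ Z ∩ (X − Y)
8 ∉ Y and 8 ∈ X, so 8 ∈ Y △ X
8 ∈ (Y △ X) and 8 ∈ Z, so 8 ∈ (Y △ X) ∩ Z
8 ∈ (Z ∩ (X − Y)) and 8 ∈ ((Y △ X) ∩ Z), so 8 ∈ (Z ∩ (X − Y)) ∩ ((Y △ X) ∩ Z)

Yes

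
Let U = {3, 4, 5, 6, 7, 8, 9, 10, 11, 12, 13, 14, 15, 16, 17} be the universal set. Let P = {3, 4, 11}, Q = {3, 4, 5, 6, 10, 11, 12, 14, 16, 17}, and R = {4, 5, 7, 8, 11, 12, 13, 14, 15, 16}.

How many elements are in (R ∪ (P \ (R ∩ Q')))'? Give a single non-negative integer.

4

Q' = {7, 8, 9, 13, 15}
R ∩ Q' = {7, 8, 13, 15}
P \ (R ∩ Q') = {3, 4, 11}
R ∪ (P \ (R ∩ Q')) = {3, 4, 5, 7, 8, 11, 12, 13, 14, 15, 16}
(R ∪ (P \ (R ∩ Q')))' = {6, 9, 10, 17}
|(R ∪ (P \ (R ∩ Q')))'| = 4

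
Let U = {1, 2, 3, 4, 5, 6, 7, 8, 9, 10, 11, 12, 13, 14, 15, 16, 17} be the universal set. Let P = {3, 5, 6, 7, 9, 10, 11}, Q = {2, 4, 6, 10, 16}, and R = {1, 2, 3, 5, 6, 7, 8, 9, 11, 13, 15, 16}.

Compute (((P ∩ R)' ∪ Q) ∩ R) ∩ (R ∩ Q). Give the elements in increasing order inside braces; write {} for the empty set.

{2, 6, 16}

P ∩ R = {3, 5, 6, 7, 9, 11}
(P ∩ R)' = {1, 2, 4, 8, 10, 12, 13, 14, 15, 16, 17}
(P ∩ R)' ∪ Q = {1, 2, 4, 6, 8, 10, 12, 13, 14, 15, 16, 17}
((P ∩ R)' ∪ Q) ∩ R = {1, 2, 6, 8, 13, 15, 16}
R ∩ Q = {2, 6, 16}
(((P ∩ R)' ∪ Q) ∩ R) ∩ (R ∩ Q) = {2, 6, 16}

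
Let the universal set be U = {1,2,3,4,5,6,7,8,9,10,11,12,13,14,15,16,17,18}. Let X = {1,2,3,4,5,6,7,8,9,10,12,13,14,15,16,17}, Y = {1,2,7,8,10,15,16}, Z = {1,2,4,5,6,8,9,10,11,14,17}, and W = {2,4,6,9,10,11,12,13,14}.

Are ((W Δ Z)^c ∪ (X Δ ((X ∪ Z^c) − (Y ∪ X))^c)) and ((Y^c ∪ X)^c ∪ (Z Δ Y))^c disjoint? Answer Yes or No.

No

W Δ Z = {1,5,8,12,13,17}
(W Δ Z)^c = {2,3,4,6,7,9,10,11,14,15,16,18}
Z^c = {3,7,12,13,15,16,18}
X ∪ Z^c = {1,2,3,4,5,6,7,8,9,10,12,13,14,15,16,17,18}
Y ∪ X = {1,2,3,4,5,6,7,8,9,10,12,13,14,15,16,17}
(X ∪ Z^c) − (Y ∪ X) = {18}
((X ∪ Z^c) − (Y ∪ X))^c = {1,2,3,4,5,6,7,8,9,10,11,12,13,14,15,16,17}
X Δ ((X ∪ Z^c) − (Y ∪ X))^c = {11}
(W Δ Z)^c ∪ (X Δ ((X ∪ Z^c) − (Y ∪ X))^c) = {2,3,4,6,7,9,10,11,14,15,16,18}
Y^c = {3,4,5,6,9,11,12,13,14,17,18}
Y^c ∪ X = {1,2,3,4,5,6,7,8,9,10,11,12,13,14,15,16,17,18}
(Y^c ∪ X)^c = {}
Z Δ Y = {4,5,6,7,9,11,14,15,16,17}
(Y^c ∪ X)^c ∪ (Z Δ Y) = {4,5,6,7,9,11,14,15,16,17}
((Y^c ∪ X)^c ∪ (Z Δ Y))^c = {1,2,3,8,10,12,13,18}
2 lies in both, so they are not disjoint.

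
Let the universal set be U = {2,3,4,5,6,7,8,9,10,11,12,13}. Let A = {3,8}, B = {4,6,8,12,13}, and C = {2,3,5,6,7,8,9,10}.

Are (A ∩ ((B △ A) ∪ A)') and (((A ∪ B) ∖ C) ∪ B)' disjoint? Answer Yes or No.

Yes

B △ A = {3,4,6,12,13}
(B △ A) ∪ A = {3,4,6,8,12,13}
((B △ A) ∪ A)' = {2,5,7,9,10,11}
A ∩ ((B △ A) ∪ A)' = {}
A ∪ B = {3,4,6,8,12,13}
(A ∪ B) ∖ C = {4,12,13}
((A ∪ B) ∖ C) ∪ B = {4,6,8,12,13}
(((A ∪ B) ∖ C) ∪ B)' = {2,3,5,7,9,10,11}
{} and {2,3,5,7,9,10,11} share no elements.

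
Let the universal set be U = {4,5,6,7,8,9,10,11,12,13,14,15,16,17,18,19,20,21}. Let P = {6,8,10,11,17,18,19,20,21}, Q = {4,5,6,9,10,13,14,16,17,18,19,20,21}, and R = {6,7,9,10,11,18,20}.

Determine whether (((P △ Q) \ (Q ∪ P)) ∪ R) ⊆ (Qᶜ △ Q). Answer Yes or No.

P △ Q = {4,5,8,9,11,13,14,16}
Q ∪ P = {4,5,6,8,9,10,11,13,14,16,17,18,19,20,21}
(P △ Q) \ (Q ∪ P) = {}
((P △ Q) \ (Q ∪ P)) ∪ R = {6,7,9,10,11,18,20}
Qᶜ = {7,8,11,12,15}
Qᶜ △ Q = {4,5,6,7,8,9,10,11,12,13,14,15,16,17,18,19,20,21}
Every element of {6,7,9,10,11,18,20} is in {4,5,6,7,8,9,10,11,12,13,14,15,16,17,18,19,20,21}, so ((P △ Q) \ (Q ∪ P)) ∪ R ⊆ Qᶜ △ Q.

Yes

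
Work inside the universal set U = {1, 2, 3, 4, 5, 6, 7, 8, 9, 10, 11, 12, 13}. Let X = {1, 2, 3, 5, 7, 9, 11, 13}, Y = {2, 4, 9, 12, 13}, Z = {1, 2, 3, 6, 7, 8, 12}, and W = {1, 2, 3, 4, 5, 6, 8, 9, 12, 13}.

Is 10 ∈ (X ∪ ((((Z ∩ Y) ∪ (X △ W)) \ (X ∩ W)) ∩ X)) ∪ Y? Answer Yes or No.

10 ∉ Z and 10 ∉ Y, so 10 ∉ Z ∩ Y
10 ∉ X and 10 ∉ W, so 10 ∉ X △ W
10 ∉ (Z ∩ Y) and 10 ∉ (X △ W), so 10 ∉ (Z ∩ Y) ∪ (X △ W)
10 ∉ X and 10 ∉ W, so 10 ∉ X ∩ W
10 ∉ ((Z ∩ Y) ∪ (X △ W)) and 10 ∉ (X ∩ W), so 10 ∉ ((Z ∩ Y) ∪ (X △ W)) \ (X ∩ W)
10 ∉ (((Z ∩ Y) ∪ (X △ W)) \ (X ∩ W)) and 10 ∉ X, so 10 ∉ (((Z ∩ Y) ∪ (X △ W)) \ (X ∩ W)) ∩ X
10 ∉ X and 10 ∉ ((((Z ∩ Y) ∪ (X △ W)) \ (X ∩ W)) ∩ X), so 10 ∉ X ∪ ((((Z ∩ Y) ∪ (X △ W)) \ (X ∩ W)) ∩ X)
10 ∉ (X ∪ ((((Z ∩ Y) ∪ (X △ W)) \ (X ∩ W)) ∩ X)) and 10 ∉ Y, so 10 ∉ (X ∪ ((((Z ∩ Y) ∪ (X △ W)) \ (X ∩ W)) ∩ X)) ∪ Y

No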